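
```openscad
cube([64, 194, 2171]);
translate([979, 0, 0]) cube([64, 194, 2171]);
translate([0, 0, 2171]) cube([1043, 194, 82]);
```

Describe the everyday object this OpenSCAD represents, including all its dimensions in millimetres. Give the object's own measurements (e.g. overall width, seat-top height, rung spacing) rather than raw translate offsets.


A door frame. The clear opening is 915 mm wide and 2171 mm high. Two 64 mm wide jambs, 194 mm deep, stand either side of the opening from the floor to the top of the opening. A 82 mm thick head sits across the top of both jambs, spanning the full outside width of the frame.


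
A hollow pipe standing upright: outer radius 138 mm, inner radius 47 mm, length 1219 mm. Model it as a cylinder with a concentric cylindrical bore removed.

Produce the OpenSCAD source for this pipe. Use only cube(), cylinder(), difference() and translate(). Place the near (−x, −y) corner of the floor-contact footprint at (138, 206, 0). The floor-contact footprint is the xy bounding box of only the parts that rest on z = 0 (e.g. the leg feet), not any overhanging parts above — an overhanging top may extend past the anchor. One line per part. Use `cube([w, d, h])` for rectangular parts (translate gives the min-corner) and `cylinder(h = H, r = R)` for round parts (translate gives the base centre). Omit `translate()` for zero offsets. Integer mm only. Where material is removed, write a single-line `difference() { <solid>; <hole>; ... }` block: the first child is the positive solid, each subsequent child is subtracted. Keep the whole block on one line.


difference() { translate([276, 344, 0]) cylinder(h = 1219, r = 138); translate([276, 344, 0]) cylinder(h = 1219, r = 47); }


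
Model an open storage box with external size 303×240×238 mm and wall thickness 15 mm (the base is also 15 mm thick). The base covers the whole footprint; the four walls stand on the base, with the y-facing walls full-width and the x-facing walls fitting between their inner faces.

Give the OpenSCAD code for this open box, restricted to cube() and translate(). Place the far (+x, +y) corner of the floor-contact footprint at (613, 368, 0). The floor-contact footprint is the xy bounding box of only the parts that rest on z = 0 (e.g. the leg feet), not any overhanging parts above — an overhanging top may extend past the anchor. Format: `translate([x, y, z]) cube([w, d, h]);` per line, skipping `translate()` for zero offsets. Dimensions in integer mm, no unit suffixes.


translate([310, 128, 0]) cube([303, 240, 15]);
translate([310, 128, 15]) cube([303, 15, 223]);
translate([310, 353, 15]) cube([303, 15, 223]);
translate([310, 143, 15]) cube([15, 210, 223]);
translate([598, 143, 15]) cube([15, 210, 223]);


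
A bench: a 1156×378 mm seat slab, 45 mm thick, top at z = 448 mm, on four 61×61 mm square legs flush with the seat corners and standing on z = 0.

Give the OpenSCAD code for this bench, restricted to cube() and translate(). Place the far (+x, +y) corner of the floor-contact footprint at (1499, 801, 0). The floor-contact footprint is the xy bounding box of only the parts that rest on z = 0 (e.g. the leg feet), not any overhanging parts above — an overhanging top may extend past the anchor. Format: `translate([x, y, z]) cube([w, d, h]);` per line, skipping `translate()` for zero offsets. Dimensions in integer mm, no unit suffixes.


translate([343, 423, 403]) cube([1156, 378, 45]);
translate([343, 423, 0]) cube([61, 61, 403]);
translate([343, 740, 0]) cube([61, 61, 403]);
translate([1438, 423, 0]) cube([61, 61, 403]);
translate([1438, 740, 0]) cube([61, 61, 403]);


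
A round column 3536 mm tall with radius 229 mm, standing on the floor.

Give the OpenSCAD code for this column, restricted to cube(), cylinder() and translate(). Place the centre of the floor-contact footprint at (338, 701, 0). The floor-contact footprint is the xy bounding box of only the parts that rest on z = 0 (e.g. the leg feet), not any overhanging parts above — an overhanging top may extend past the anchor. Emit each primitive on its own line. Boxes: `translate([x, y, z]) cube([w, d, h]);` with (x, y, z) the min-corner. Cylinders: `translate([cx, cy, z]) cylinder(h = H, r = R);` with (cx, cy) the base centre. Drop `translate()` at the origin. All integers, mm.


translate([338, 701, 0]) cylinder(h = 3536, r = 229);


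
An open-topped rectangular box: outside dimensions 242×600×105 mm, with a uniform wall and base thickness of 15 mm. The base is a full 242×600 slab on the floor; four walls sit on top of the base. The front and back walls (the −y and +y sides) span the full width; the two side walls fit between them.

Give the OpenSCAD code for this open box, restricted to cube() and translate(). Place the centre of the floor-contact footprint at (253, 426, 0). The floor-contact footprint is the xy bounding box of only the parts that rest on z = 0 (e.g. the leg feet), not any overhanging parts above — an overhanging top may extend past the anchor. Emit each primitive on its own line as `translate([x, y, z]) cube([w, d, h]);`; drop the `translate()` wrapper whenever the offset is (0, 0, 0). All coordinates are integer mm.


translate([132, 126, 0]) cube([242, 600, 15]);
translate([132, 126, 15]) cube([242, 15, 90]);
translate([132, 711, 15]) cube([242, 15, 90]);
translate([132, 141, 15]) cube([15, 570, 90]);
translate([359, 141, 15]) cube([15, 570, 90]);


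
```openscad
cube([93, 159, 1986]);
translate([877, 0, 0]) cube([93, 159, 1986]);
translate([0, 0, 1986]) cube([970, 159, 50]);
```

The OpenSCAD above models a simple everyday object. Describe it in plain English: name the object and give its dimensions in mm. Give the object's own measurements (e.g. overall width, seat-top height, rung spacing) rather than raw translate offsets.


A door frame. The clear opening is 784 mm wide and 1986 mm high. Two 93 mm wide jambs, 159 mm deep, stand either side of the opening from the floor to the top of the opening. A 50 mm thick head sits across the top of both jambs, spanning the full outside width of the frame.


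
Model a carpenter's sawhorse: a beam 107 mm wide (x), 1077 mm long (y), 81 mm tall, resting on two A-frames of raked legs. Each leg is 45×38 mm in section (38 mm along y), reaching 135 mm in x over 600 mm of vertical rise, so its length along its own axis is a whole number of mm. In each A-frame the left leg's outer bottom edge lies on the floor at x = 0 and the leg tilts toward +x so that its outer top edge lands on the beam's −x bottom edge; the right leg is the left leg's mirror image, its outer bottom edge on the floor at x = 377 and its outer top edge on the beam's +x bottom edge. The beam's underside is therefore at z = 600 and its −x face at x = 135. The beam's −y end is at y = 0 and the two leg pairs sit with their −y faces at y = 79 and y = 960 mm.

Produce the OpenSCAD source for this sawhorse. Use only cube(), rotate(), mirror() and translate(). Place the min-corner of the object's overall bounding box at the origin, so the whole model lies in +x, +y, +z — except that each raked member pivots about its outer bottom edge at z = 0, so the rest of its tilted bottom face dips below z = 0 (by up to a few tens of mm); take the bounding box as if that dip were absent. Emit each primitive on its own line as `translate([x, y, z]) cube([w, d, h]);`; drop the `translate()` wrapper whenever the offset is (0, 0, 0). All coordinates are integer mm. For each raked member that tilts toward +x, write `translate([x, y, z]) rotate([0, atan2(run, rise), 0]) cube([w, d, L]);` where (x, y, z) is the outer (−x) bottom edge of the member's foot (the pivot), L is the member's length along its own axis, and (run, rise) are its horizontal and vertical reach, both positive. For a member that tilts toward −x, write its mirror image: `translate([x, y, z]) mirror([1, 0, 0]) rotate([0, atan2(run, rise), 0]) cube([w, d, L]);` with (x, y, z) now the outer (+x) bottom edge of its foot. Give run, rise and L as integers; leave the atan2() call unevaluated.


translate([135, 0, 600]) cube([107, 1077, 81]);
translate([0, 79, 0]) rotate([0, atan2(135, 600), 0]) cube([45, 38, 615]);
translate([377, 79, 0]) mirror([1, 0, 0]) rotate([0, atan2(135, 600), 0]) cube([45, 38, 615]);
translate([0, 960, 0]) rotate([0, atan2(135, 600), 0]) cube([45, 38, 615]);
translate([377, 960, 0]) mirror([1, 0, 0]) rotate([0, atan2(135, 600), 0]) cube([45, 38, 615]);


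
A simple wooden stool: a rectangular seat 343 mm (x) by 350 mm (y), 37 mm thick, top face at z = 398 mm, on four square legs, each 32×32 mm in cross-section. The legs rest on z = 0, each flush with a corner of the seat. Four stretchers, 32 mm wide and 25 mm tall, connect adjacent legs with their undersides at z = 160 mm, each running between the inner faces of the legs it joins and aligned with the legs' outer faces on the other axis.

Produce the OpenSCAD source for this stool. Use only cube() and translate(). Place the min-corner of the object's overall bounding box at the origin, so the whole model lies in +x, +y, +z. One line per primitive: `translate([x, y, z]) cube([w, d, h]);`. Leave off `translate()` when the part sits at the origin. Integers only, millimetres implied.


translate([0, 0, 361]) cube([343, 350, 37]);
cube([32, 32, 361]);
translate([311, 0, 0]) cube([32, 32, 361]);
translate([0, 318, 0]) cube([32, 32, 361]);
translate([311, 318, 0]) cube([32, 32, 361]);
translate([32, 0, 160]) cube([279, 32, 25]);
translate([32, 318, 160]) cube([279, 32, 25]);
translate([0, 32, 160]) cube([32, 286, 25]);
translate([311, 32, 160]) cube([32, 286, 25]);


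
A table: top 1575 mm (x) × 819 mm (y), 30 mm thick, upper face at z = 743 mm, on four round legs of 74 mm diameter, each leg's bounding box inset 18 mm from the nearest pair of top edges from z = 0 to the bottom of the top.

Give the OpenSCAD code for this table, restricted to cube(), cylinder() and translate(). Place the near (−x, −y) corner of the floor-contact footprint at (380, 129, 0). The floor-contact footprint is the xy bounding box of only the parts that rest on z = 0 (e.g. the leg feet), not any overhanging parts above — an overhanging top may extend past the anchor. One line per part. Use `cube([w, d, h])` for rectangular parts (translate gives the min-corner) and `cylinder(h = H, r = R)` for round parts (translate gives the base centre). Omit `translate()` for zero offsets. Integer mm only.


translate([362, 111, 713]) cube([1575, 819, 30]);
translate([417, 166, 0]) cylinder(h = 713, r = 37);
translate([1882, 166, 0]) cylinder(h = 713, r = 37);
translate([417, 875, 0]) cylinder(h = 713, r = 37);
translate([1882, 875, 0]) cylinder(h = 713, r = 37);


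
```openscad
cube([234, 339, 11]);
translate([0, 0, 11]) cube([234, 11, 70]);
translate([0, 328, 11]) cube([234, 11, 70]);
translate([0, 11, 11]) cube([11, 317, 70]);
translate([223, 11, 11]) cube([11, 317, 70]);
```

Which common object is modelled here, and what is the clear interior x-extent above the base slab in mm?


An open box. The internal width is 212 mm.

A 234×339 base slab with four walls standing on it — an open box. The base is 234 mm wide and the walls are 11 mm thick, so the internal width is 234 − 2 × 11 = 212 mm.


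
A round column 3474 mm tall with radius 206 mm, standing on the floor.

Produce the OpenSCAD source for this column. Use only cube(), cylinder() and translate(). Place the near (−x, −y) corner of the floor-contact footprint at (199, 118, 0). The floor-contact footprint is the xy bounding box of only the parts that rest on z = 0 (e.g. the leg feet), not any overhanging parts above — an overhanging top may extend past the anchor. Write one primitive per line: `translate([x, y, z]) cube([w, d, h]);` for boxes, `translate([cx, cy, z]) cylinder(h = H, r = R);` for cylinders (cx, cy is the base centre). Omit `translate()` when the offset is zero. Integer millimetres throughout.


translate([405, 324, 0]) cylinder(h = 3474, r = 206);


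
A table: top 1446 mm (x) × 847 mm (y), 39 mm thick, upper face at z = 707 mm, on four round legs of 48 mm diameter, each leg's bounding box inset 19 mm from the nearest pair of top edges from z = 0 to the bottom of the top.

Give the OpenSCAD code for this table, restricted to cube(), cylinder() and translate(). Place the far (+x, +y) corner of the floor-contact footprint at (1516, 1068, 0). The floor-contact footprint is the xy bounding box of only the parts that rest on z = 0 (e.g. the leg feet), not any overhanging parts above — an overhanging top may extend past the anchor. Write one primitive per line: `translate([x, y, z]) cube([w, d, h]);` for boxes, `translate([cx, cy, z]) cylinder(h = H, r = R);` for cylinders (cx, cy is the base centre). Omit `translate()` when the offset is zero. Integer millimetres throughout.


translate([89, 240, 668]) cube([1446, 847, 39]);
translate([132, 283, 0]) cylinder(h = 668, r = 24);
translate([1492, 283, 0]) cylinder(h = 668, r = 24);
translate([132, 1044, 0]) cylinder(h = 668, r = 24);
translate([1492, 1044, 0]) cylinder(h = 668, r = 24);


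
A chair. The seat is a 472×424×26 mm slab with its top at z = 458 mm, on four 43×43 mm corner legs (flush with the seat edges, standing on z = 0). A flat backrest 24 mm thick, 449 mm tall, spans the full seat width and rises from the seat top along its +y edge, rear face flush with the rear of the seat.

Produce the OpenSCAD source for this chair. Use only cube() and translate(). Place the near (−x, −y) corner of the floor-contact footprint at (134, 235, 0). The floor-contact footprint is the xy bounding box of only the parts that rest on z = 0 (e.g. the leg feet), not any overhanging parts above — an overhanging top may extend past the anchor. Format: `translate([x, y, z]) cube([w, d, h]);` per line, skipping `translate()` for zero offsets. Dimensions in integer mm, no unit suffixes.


// leg_h = 458 - 26 = 432
translate([134, 235, 432]) cube([472, 424, 26]);
translate([134, 235, 0]) cube([43, 43, 432]);
translate([563, 235, 0]) cube([43, 43, 432]);
translate([134, 616, 0]) cube([43, 43, 432]);
translate([563, 616, 0]) cube([43, 43, 432]);
translate([134, 635, 458]) cube([472, 24, 449]);


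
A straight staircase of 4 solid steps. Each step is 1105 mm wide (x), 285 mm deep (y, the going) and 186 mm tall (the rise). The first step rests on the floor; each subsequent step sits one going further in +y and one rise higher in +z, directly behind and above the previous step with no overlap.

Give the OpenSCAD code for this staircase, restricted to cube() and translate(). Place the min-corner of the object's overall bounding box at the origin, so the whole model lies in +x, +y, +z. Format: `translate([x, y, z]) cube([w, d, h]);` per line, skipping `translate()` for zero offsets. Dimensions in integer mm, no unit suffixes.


cube([1105, 285, 186]);
translate([0, 285, 186]) cube([1105, 285, 186]);
translate([0, 570, 372]) cube([1105, 285, 186]);
translate([0, 855, 558]) cube([1105, 285, 186]);


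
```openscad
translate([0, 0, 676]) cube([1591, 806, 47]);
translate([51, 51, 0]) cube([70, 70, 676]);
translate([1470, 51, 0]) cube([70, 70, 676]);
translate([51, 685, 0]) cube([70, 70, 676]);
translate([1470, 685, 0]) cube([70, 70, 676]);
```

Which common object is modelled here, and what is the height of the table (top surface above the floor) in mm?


A table. The table height is 723 mm.

A 1591×806×47 slab sits at z = 676 on four 70 mm square posts — a table. The top surface is at 676 + 47 = 723 mm.


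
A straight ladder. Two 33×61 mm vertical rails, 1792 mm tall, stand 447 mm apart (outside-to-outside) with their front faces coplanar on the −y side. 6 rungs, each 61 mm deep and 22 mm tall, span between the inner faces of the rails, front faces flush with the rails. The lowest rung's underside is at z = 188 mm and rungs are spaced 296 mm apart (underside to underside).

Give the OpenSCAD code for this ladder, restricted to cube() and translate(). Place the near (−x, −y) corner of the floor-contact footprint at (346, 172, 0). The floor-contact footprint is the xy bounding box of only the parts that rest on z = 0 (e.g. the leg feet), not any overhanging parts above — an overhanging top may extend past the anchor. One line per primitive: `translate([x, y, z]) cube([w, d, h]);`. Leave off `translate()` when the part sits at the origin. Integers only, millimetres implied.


translate([346, 172, 0]) cube([33, 61, 1792]);
translate([760, 172, 0]) cube([33, 61, 1792]);
translate([379, 172, 188]) cube([381, 61, 22]);
translate([379, 172, 484]) cube([381, 61, 22]);
translate([379, 172, 780]) cube([381, 61, 22]);
translate([379, 172, 1076]) cube([381, 61, 22]);
translate([379, 172, 1372]) cube([381, 61, 22]);
translate([379, 172, 1668]) cube([381, 61, 22]);


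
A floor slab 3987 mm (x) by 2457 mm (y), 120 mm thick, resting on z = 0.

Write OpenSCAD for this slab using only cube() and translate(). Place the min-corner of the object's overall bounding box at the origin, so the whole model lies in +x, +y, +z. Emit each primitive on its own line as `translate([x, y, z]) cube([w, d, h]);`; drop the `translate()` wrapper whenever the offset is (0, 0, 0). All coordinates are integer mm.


cube([3987, 2457, 120]);


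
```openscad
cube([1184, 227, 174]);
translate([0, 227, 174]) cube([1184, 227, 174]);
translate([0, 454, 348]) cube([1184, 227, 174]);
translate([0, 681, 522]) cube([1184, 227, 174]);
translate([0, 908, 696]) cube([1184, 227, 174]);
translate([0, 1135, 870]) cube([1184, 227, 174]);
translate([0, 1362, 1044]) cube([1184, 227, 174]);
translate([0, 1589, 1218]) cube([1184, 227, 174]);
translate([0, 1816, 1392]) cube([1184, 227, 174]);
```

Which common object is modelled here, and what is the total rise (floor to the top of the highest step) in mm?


A staircase. The total rise is 1566 mm.

9 identical blocks, each offset up and back from the previous — a staircase. Each step is 174 mm tall and there are 9 of them, so the total rise is 9 × 174 = 1566 mm.


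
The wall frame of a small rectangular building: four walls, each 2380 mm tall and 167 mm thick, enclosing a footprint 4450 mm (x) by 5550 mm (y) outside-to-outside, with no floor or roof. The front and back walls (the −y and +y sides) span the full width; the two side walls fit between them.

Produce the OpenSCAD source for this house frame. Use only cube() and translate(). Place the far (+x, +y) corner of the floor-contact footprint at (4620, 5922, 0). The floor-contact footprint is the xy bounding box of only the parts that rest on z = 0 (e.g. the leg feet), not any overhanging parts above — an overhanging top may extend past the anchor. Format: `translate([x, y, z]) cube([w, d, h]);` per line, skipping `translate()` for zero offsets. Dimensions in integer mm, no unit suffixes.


translate([170, 372, 0]) cube([4450, 167, 2380]);
translate([170, 5755, 0]) cube([4450, 167, 2380]);
translate([170, 539, 0]) cube([167, 5216, 2380]);
translate([4453, 539, 0]) cube([167, 5216, 2380]);


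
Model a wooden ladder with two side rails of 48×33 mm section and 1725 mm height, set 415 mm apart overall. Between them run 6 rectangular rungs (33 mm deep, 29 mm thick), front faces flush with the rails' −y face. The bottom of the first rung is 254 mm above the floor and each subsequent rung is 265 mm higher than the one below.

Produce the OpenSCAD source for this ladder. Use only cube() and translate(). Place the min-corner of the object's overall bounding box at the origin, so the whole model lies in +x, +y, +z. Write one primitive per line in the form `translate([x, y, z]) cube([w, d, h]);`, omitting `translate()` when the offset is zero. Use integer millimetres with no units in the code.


// rung span = 415 - 2*48 = 319
// rung[k] z = 254 + k*265
cube([48, 33, 1725]);
translate([367, 0, 0]) cube([48, 33, 1725]);
translate([48, 0, 254]) cube([319, 33, 29]);
translate([48, 0, 519]) cube([319, 33, 29]);
translate([48, 0, 784]) cube([319, 33, 29]);
translate([48, 0, 1049]) cube([319, 33, 29]);
translate([48, 0, 1314]) cube([319, 33, 29]);
translate([48, 0, 1579]) cube([319, 33, 29]);


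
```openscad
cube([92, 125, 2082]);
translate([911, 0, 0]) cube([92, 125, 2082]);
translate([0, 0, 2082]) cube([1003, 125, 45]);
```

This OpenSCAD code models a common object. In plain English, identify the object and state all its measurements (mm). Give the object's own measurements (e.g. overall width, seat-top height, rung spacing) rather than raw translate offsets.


A door frame. The clear opening is 819 mm wide and 2082 mm high. Two 92 mm wide jambs, 125 mm deep, stand either side of the opening from the floor to the top of the opening. A 45 mm thick head sits across the top of both jambs, spanning the full outside width of the frame.


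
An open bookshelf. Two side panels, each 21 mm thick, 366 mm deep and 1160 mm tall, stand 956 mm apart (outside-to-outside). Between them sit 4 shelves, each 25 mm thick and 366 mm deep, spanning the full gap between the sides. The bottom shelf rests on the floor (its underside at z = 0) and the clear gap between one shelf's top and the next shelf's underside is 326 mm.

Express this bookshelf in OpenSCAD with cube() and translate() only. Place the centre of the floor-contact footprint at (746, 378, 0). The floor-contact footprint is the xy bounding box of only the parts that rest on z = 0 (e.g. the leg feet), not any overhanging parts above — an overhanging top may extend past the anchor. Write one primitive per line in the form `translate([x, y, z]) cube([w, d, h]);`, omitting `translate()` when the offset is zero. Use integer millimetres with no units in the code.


translate([268, 195, 0]) cube([21, 366, 1160]);
translate([1203, 195, 0]) cube([21, 366, 1160]);
translate([289, 195, 0]) cube([914, 366, 25]);
translate([289, 195, 351]) cube([914, 366, 25]);
translate([289, 195, 702]) cube([914, 366, 25]);
translate([289, 195, 1053]) cube([914, 366, 25]);


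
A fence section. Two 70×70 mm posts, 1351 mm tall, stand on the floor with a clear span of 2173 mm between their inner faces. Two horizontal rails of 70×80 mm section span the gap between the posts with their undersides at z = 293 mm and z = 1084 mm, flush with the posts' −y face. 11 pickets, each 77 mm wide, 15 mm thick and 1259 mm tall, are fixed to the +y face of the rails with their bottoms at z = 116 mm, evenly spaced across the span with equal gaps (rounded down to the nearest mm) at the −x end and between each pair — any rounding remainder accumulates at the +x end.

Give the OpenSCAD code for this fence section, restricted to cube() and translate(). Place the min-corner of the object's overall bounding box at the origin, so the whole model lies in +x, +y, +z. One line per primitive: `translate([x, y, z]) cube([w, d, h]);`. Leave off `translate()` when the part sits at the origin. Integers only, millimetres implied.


cube([70, 70, 1351]);
translate([2243, 0, 0]) cube([70, 70, 1351]);
translate([70, 0, 293]) cube([2173, 70, 80]);
translate([70, 0, 1084]) cube([2173, 70, 80]);
translate([180, 70, 116]) cube([77, 15, 1259]);
translate([367, 70, 116]) cube([77, 15, 1259]);
translate([554, 70, 116]) cube([77, 15, 1259]);
translate([741, 70, 116]) cube([77, 15, 1259]);
translate([928, 70, 116]) cube([77, 15, 1259]);
translate([1115, 70, 116]) cube([77, 15, 1259]);
translate([1302, 70, 116]) cube([77, 15, 1259]);
translate([1489, 70, 116]) cube([77, 15, 1259]);
translate([1676, 70, 116]) cube([77, 15, 1259]);
translate([1863, 70, 116]) cube([77, 15, 1259]);
translate([2050, 70, 116]) cube([77, 15, 1259]);


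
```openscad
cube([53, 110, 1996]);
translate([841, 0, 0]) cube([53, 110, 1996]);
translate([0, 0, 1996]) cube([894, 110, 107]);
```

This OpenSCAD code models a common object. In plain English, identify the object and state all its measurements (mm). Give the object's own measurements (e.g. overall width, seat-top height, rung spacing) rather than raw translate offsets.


A door frame. The clear opening is 788 mm wide and 1996 mm high. Two 53 mm wide jambs, 110 mm deep, stand either side of the opening from the floor to the top of the opening. A 107 mm thick head sits across the top of both jambs, spanning the full outside width of the frame.


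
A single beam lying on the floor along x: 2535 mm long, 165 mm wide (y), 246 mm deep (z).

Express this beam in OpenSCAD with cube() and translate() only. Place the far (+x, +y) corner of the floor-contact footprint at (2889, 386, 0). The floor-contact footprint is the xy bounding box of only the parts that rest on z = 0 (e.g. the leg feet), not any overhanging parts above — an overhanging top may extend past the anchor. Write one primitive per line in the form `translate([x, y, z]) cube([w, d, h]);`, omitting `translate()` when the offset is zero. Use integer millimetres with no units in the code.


translate([354, 221, 0]) cube([2535, 165, 246]);


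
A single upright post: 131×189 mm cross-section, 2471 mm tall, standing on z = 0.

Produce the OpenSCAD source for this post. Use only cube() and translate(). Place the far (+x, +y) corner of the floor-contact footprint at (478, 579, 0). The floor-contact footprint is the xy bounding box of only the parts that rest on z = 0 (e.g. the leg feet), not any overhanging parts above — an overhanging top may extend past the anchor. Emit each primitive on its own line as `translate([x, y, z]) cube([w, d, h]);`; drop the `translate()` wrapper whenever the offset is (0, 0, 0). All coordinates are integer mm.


translate([347, 390, 0]) cube([131, 189, 2471]);


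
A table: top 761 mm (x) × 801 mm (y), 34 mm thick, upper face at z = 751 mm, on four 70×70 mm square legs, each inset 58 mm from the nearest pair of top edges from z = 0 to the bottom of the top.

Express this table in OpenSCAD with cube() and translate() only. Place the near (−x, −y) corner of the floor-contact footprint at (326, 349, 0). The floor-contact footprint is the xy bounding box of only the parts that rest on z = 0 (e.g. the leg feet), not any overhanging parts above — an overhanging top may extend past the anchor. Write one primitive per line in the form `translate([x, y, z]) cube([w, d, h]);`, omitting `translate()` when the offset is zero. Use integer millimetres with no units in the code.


// leg_h = 751 - 34 = 717
translate([268, 291, 717]) cube([761, 801, 34]);
translate([326, 349, 0]) cube([70, 70, 717]);
translate([901, 349, 0]) cube([70, 70, 717]);
translate([326, 964, 0]) cube([70, 70, 717]);
translate([901, 964, 0]) cube([70, 70, 717]);


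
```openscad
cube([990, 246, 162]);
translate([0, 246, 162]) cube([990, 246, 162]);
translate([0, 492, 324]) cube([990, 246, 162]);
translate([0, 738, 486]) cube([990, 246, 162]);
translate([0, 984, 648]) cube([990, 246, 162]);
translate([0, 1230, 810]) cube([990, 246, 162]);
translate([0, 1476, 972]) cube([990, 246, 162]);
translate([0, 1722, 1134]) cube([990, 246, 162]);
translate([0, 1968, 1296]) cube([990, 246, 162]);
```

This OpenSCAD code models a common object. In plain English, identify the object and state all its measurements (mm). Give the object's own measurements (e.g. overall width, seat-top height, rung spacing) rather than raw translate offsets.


A straight staircase of 9 solid steps. Each step is 990 mm wide (x), 246 mm deep (y, the going) and 162 mm tall (the rise). The first step rests on the floor; each subsequent step sits one going further in +y and one rise higher in +z, directly behind and above the previous step with no overlap.


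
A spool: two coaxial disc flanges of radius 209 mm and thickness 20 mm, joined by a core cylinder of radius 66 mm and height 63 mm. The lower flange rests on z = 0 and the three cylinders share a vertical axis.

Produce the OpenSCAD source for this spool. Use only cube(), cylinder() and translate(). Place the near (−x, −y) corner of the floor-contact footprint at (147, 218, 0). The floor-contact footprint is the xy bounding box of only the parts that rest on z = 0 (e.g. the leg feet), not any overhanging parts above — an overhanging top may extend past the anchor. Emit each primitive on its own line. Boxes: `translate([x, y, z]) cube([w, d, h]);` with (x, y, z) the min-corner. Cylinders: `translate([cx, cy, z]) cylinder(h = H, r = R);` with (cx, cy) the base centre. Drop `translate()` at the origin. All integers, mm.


translate([356, 427, 0]) cylinder(h = 20, r = 209);
translate([356, 427, 20]) cylinder(h = 63, r = 66);
translate([356, 427, 83]) cylinder(h = 20, r = 209);


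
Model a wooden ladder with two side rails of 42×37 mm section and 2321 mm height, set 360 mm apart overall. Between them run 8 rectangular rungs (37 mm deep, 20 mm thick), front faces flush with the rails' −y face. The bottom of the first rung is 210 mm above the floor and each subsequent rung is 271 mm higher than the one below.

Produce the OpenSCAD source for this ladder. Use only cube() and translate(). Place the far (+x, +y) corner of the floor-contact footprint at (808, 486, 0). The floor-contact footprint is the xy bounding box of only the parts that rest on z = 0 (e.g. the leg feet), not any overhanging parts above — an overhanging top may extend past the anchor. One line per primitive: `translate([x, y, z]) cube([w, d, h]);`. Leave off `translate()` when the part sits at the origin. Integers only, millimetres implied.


translate([448, 449, 0]) cube([42, 37, 2321]);
translate([766, 449, 0]) cube([42, 37, 2321]);
translate([490, 449, 210]) cube([276, 37, 20]);
translate([490, 449, 481]) cube([276, 37, 20]);
translate([490, 449, 752]) cube([276, 37, 20]);
translate([490, 449, 1023]) cube([276, 37, 20]);
translate([490, 449, 1294]) cube([276, 37, 20]);
translate([490, 449, 1565]) cube([276, 37, 20]);
translate([490, 449, 1836]) cube([276, 37, 20]);
translate([490, 449, 2107]) cube([276, 37, 20]);


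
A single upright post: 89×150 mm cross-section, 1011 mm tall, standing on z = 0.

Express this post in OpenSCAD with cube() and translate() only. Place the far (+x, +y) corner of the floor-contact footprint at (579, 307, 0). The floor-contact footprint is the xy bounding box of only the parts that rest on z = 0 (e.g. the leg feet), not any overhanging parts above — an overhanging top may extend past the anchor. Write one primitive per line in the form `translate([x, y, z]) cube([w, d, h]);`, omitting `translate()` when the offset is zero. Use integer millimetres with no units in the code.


translate([490, 157, 0]) cube([89, 150, 1011]);


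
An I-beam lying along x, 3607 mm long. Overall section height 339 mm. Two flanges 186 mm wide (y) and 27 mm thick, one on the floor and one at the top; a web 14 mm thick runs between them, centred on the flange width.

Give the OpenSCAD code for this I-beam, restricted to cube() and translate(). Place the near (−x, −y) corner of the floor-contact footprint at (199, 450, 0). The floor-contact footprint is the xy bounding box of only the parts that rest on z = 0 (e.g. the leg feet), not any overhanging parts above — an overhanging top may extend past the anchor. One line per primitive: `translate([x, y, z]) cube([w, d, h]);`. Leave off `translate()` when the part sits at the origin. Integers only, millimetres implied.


translate([199, 450, 0]) cube([3607, 186, 27]);
translate([199, 536, 27]) cube([3607, 14, 285]);
translate([199, 450, 312]) cube([3607, 186, 27]);


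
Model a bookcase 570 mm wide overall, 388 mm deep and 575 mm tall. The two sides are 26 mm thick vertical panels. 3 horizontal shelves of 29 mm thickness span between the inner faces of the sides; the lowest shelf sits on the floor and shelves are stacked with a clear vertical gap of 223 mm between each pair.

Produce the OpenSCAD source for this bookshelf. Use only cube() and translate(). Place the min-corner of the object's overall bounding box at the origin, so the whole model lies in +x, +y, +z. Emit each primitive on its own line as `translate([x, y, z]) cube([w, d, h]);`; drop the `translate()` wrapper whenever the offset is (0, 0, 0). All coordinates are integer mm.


cube([26, 388, 575]);
translate([544, 0, 0]) cube([26, 388, 575]);
translate([26, 0, 0]) cube([518, 388, 29]);
translate([26, 0, 252]) cube([518, 388, 29]);
translate([26, 0, 504]) cube([518, 388, 29]);


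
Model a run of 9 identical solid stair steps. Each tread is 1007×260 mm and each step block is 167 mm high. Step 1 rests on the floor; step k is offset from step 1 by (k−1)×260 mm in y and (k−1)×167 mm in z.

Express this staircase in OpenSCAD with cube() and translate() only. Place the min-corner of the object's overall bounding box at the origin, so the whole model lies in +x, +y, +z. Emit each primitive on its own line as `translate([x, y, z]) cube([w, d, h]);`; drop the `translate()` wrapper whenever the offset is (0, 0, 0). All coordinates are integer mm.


cube([1007, 260, 167]);
translate([0, 260, 167]) cube([1007, 260, 167]);
translate([0, 520, 334]) cube([1007, 260, 167]);
translate([0, 780, 501]) cube([1007, 260, 167]);
translate([0, 1040, 668]) cube([1007, 260, 167]);
translate([0, 1300, 835]) cube([1007, 260, 167]);
translate([0, 1560, 1002]) cube([1007, 260, 167]);
translate([0, 1820, 1169]) cube([1007, 260, 167]);
translate([0, 2080, 1336]) cube([1007, 260, 167]);


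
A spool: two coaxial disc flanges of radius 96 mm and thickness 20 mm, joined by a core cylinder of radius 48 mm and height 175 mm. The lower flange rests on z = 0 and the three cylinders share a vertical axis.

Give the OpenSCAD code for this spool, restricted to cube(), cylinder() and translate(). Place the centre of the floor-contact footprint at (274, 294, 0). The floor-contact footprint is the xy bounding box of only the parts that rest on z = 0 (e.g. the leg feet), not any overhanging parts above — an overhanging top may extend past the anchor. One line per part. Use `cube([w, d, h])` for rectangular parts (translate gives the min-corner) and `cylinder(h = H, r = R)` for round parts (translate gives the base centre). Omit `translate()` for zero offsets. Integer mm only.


translate([274, 294, 0]) cylinder(h = 20, r = 96);
translate([274, 294, 20]) cylinder(h = 175, r = 48);
translate([274, 294, 195]) cylinder(h = 20, r = 96);


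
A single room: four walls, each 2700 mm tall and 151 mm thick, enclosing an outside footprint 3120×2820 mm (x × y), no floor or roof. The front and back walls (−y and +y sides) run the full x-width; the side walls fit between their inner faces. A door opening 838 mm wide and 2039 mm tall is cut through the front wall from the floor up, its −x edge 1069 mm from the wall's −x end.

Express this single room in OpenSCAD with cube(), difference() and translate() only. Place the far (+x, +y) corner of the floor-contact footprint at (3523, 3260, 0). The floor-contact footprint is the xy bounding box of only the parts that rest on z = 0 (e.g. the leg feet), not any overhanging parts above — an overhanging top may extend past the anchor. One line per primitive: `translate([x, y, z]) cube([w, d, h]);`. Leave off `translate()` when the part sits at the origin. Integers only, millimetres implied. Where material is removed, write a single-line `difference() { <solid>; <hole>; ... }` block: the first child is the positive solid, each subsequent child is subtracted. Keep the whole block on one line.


difference() { translate([403, 440, 0]) cube([3120, 151, 2700]); translate([1472, 440, 0]) cube([838, 151, 2039]); }
translate([403, 3109, 0]) cube([3120, 151, 2700]);
translate([403, 591, 0]) cube([151, 2518, 2700]);
translate([3372, 591, 0]) cube([151, 2518, 2700]);


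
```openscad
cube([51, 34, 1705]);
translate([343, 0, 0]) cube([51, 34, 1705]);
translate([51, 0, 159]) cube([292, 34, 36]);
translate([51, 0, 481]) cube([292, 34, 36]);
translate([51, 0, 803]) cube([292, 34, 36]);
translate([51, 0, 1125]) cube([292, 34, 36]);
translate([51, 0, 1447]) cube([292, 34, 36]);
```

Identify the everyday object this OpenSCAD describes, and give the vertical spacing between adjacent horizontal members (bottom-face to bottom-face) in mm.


A ladder. The rung spacing is 322 mm.

Two tall 51×34 posts with 5 short bars between them — a ladder. Adjacent rungs sit at z = 159 and z = 481, so the spacing is 481 − 159 = 322 mm.


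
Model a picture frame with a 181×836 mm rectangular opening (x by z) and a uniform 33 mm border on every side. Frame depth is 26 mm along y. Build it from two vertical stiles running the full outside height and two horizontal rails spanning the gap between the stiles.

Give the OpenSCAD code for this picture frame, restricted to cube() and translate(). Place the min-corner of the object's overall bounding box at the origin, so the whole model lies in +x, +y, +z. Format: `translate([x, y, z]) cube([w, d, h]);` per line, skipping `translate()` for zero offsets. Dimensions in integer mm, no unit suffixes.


cube([33, 26, 902]);
translate([214, 0, 0]) cube([33, 26, 902]);
translate([33, 0, 0]) cube([181, 26, 33]);
translate([33, 0, 869]) cube([181, 26, 33]);


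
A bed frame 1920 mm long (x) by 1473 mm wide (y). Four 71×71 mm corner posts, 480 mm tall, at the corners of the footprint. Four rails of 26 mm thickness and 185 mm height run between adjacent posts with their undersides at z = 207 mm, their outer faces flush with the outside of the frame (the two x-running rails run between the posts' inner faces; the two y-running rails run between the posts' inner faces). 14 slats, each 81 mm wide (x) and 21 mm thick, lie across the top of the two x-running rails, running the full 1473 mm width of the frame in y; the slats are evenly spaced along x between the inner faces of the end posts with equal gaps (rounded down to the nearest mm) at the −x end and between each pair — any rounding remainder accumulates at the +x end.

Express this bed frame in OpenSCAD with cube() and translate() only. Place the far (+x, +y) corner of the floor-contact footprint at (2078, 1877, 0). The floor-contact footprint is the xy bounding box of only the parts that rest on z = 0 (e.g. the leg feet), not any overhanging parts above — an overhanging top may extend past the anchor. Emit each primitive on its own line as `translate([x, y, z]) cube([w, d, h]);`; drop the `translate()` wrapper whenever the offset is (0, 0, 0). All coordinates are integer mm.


translate([158, 404, 0]) cube([71, 71, 480]);
translate([158, 1806, 0]) cube([71, 71, 480]);
translate([2007, 404, 0]) cube([71, 71, 480]);
translate([2007, 1806, 0]) cube([71, 71, 480]);
translate([229, 404, 207]) cube([1778, 26, 185]);
translate([229, 1851, 207]) cube([1778, 26, 185]);
translate([158, 475, 207]) cube([26, 1331, 185]);
translate([2052, 475, 207]) cube([26, 1331, 185]);
translate([271, 404, 392]) cube([81, 1473, 21]);
translate([394, 404, 392]) cube([81, 1473, 21]);
translate([517, 404, 392]) cube([81, 1473, 21]);
translate([640, 404, 392]) cube([81, 1473, 21]);
translate([763, 404, 392]) cube([81, 1473, 21]);
translate([886, 404, 392]) cube([81, 1473, 21]);
translate([1009, 404, 392]) cube([81, 1473, 21]);
translate([1132, 404, 392]) cube([81, 1473, 21]);
translate([1255, 404, 392]) cube([81, 1473, 21]);
translate([1378, 404, 392]) cube([81, 1473, 21]);
translate([1501, 404, 392]) cube([81, 1473, 21]);
translate([1624, 404, 392]) cube([81, 1473, 21]);
translate([1747, 404, 392]) cube([81, 1473, 21]);
translate([1870, 404, 392]) cube([81, 1473, 21]);


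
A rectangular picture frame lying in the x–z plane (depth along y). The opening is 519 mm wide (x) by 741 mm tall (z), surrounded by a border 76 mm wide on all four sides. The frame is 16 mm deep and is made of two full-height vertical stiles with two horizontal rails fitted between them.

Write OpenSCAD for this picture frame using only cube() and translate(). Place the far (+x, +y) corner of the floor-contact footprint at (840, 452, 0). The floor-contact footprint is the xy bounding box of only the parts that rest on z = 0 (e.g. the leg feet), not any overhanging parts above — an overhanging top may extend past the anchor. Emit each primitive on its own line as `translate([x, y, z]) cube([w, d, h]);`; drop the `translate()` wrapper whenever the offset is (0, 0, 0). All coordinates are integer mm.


translate([169, 436, 0]) cube([76, 16, 893]);
translate([764, 436, 0]) cube([76, 16, 893]);
translate([245, 436, 0]) cube([519, 16, 76]);
translate([245, 436, 817]) cube([519, 16, 76]);
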